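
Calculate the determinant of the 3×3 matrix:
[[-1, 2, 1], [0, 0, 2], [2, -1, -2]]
6

Expansion along first row:
det = -1·det([[0,2],[-1,-2]]) - 2·det([[0,2],[2,-2]]) + 1·det([[0,0],[2,-1]])
    = -1·(0·-2 - 2·-1) - 2·(0·-2 - 2·2) + 1·(0·-1 - 0·2)
    = -1·2 - 2·-4 + 1·0
    = -2 + 8 + 0 = 6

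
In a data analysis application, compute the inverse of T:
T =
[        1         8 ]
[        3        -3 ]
det(T) = -27
T⁻¹ =
[      1/9      8/27 ]
[      1/9     -1/27 ]

For a 2×2 matrix T = [[a, b], [c, d]] with det(T) ≠ 0, T⁻¹ = (1/det(T)) * [[d, -b], [-c, a]].
det(T) = (1)*(-3) - (8)*(3) = -3 - 24 = -27.
T⁻¹ = (1/-27) * [[-3, -8], [-3, 1]].
Dividing each entry by -27 and reducing:
T⁻¹ =
[      1/9      8/27 ]
[      1/9     -1/27 ]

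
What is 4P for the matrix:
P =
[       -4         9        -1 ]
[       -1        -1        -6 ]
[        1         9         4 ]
4P =
[      -16        36        -4 ]
[       -4        -4       -24 ]
[        4        36        16 ]

Scalar multiplication is elementwise: (4P)[i][j] = 4 * P[i][j].
  (4P)[0][0] = 4 * (-4) = -16
  (4P)[0][1] = 4 * (9) = 36
  (4P)[0][2] = 4 * (-1) = -4
  (4P)[1][0] = 4 * (-1) = -4
  (4P)[1][1] = 4 * (-1) = -4
  (4P)[1][2] = 4 * (-6) = -24
  (4P)[2][0] = 4 * (1) = 4
  (4P)[2][1] = 4 * (9) = 36
  (4P)[2][2] = 4 * (4) = 16
4P =
[      -16        36        -4 ]
[       -4        -4       -24 ]
[        4        36        16 ]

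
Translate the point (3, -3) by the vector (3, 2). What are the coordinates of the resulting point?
(6, -1)

Translation by (3, 2):
x' = 3 + 3 = 6
y' = -3 + 2 = -1
Homogeneous matrix: [[1, 0, 3], [0, 1, 2], [0, 0, 1]]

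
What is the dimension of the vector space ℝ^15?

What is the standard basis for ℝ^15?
Dimension = 15; standard basis = {e_1, e_2, e_3, …, e_15}

ℝ^15 is the space of 15-tuples of real numbers; its dimension is 15.
The standard basis consists of 15 vectors: e_1, e_2, e_3, …, e_15, where e_i is the vector with 1 in position i and 0 elsewhere.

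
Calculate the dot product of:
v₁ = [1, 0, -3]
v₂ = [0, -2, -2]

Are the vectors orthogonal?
6, No

The dot product is the sum of products of corresponding components.
v₁·v₂ = (1)*(0) + (0)*(-2) + (-3)*(-2) = 0 + 0 + 6 = 6.
Two vectors are orthogonal iff their dot product is 0; here the dot product is 6, so the vectors are not orthogonal.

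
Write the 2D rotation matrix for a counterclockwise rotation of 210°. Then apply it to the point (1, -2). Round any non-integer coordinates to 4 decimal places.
R = [[-√3/2, 1/2], [-1/2, -√3/2]]; R·(1, -2) = (-1.8660, 1.2321)

Rotation matrix formula: R(θ) = [[cos θ, -sin θ], [sin θ, cos θ]]
For θ = 210°:
cos(210°) = -√3/2
sin(210°) = -1/2
R = [[-√3/2, 1/2], [-1/2, -√3/2]]
Apply to (1, -2): [-√3/2·1 + (1/2)·-2, -1/2·1 + -√3/2·-2] = (-1.8660, 1.2321)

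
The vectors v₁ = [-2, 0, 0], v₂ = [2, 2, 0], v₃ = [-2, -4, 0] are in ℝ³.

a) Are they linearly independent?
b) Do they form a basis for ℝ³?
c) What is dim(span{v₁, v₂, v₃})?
Not independent, not a basis, dim(span) = 2

Check whether v₃ can be written as a linear combination of v₁ and v₂.
v₃ = (-1)·v₁ + (-2)·v₂ = [-2, -4, 0], so the three vectors are linearly dependent.
Thus they do not form a basis for ℝ³, and dim(span{v₁, v₂, v₃}) = 2 (spanned by v₁ and v₂).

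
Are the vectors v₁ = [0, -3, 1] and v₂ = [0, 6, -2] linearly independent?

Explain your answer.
No, linearly dependent (v₂ = -2·v₁)

Check whether there is a scalar k with v₂ = k·v₁.
Comparing components, k = -2 satisfies -2·[0, -3, 1] = [0, 6, -2].
Since v₂ is a scalar multiple of v₁, the two vectors are linearly dependent.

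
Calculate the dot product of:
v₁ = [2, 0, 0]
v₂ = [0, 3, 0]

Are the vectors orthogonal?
0, Yes

The dot product is the sum of products of corresponding components.
v₁·v₂ = (2)*(0) + (0)*(3) + (0)*(0) = 0 + 0 + 0 = 0.
Two vectors are orthogonal iff their dot product is 0; here the dot product is 0, so the vectors are orthogonal.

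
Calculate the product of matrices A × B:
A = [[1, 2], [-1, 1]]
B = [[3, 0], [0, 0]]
[[3, 0], [-3, 0]]

Matrix multiplication:
C[0][0] = 1×3 + 2×0 = 3
C[0][1] = 1×0 + 2×0 = 0
C[1][0] = -1×3 + 1×0 = -3
C[1][1] = -1×0 + 1×0 = 0
Result: [[3, 0], [-3, 0]]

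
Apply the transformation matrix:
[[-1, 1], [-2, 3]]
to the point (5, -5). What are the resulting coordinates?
(-10, -25)

Matrix multiplication:
[[-1, 1], [-2, 3]] × [5, -5]ᵀ
= [-1×5 + 1×-5, -2×5 + 3×-5]ᵀ
= [-10.0000, -25.0000]ᵀ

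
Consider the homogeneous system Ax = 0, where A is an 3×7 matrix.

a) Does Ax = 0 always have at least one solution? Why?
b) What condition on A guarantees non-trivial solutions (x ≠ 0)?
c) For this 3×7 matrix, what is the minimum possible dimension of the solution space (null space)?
a) Yes, x = 0 is always a solution. b) When A has linearly dependent columns (rank < n). c) Minimum nullity = 4.

a) x = 0 satisfies A·0 = 0, so the zero vector is always a solution.
b) Non-trivial solutions exist iff the columns of A are linearly dependent, equivalently rank(A) < n (the number of columns).
c) By rank-nullity, rank(A) + nullity(A) = n = 7. Since A has only 3 rows, rank(A) ≤ 3, so nullity(A) ≥ 7 - 3 = 4.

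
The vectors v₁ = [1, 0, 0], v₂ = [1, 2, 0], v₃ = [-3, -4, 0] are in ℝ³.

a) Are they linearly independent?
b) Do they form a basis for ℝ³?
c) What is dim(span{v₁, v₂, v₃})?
Not independent, not a basis, dim(span) = 2

Check whether v₃ can be written as a linear combination of v₁ and v₂.
v₃ = (-1)·v₁ + (-2)·v₂ = [-3, -4, 0], so the three vectors are linearly dependent.
Thus they do not form a basis for ℝ³, and dim(span{v₁, v₂, v₃}) = 2 (spanned by v₁ and v₂).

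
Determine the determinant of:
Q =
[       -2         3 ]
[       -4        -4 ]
det(Q) = 20

For a 2×2 matrix [[a, b], [c, d]], det = a*d - b*c.
det(Q) = (-2)*(-4) - (3)*(-4) = 8 + 12 = 20.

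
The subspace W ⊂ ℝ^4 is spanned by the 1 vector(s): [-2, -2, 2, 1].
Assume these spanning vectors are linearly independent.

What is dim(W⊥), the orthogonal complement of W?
dim(W⊥) = 3

For any subspace W of ℝ^n, dim(W) + dim(W⊥) = n (the whole-space dimension).
Here the given 1 vectors are linearly independent, so dim(W) = 1.
Thus dim(W⊥) = n - dim(W) = 4 - 1 = 3.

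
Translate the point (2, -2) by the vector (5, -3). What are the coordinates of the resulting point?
(7, -5)

Translation by (5, -3):
x' = 2 + 5 = 7
y' = -2 + -3 = -5
Homogeneous matrix: [[1, 0, 5], [0, 1, -3], [0, 0, 1]]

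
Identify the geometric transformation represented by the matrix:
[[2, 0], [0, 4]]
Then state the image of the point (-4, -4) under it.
non-uniform scaling by (2, 4); image of (-4, -4) is (-8, -16)

This is diagonal with distinct entries, so it scales the x-axis by 2 and the y-axis by 4.
The matrix [[2, 0], [0, 4]] represents: non-uniform scaling by (2, 4).
Applying it to (-4, -4): [2·-4 + 0·-4, 0·-4 + 4·-4] = (-8, -16).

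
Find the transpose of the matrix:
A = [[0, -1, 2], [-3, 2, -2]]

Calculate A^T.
[[0, -3], [-1, 2], [2, -2]]

The transpose sends entry (i,j) to (j,i); rows become columns.
Row 0 of A: [0, -1, 2] -> column 0 of A^T.
Row 1 of A: [-3, 2, -2] -> column 1 of A^T.
A^T = [[0, -3], [-1, 2], [2, -2]]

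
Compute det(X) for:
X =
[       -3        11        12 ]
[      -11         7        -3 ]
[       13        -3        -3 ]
det(X) = -1398

Expand along row 0 (cofactor expansion): det(X) = a*(e*i - f*h) - b*(d*i - f*g) + c*(d*h - e*g), where the 3×3 is [[a, b, c], [d, e, f], [g, h, i]].
Minor M_00 = (7)*(-3) - (-3)*(-3) = -21 - 9 = -30.
Minor M_01 = (-11)*(-3) - (-3)*(13) = 33 + 39 = 72.
Minor M_02 = (-11)*(-3) - (7)*(13) = 33 - 91 = -58.
det(X) = (-3)*(-30) - (11)*(72) + (12)*(-58) = 90 - 792 - 696 = -1398.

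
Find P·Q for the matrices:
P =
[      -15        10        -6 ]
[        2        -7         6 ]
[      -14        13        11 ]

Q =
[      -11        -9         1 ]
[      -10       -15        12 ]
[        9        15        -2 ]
PQ =
[       11      -105       117 ]
[      102       177       -94 ]
[      123        96       120 ]

Matrix multiplication: (PQ)[i][j] = sum over k of P[i][k] * Q[k][j].
  (PQ)[0][0] = (-15)*(-11) + (10)*(-10) + (-6)*(9) = 11
  (PQ)[0][1] = (-15)*(-9) + (10)*(-15) + (-6)*(15) = -105
  (PQ)[0][2] = (-15)*(1) + (10)*(12) + (-6)*(-2) = 117
  (PQ)[1][0] = (2)*(-11) + (-7)*(-10) + (6)*(9) = 102
  (PQ)[1][1] = (2)*(-9) + (-7)*(-15) + (6)*(15) = 177
  (PQ)[1][2] = (2)*(1) + (-7)*(12) + (6)*(-2) = -94
  (PQ)[2][0] = (-14)*(-11) + (13)*(-10) + (11)*(9) = 123
  (PQ)[2][1] = (-14)*(-9) + (13)*(-15) + (11)*(15) = 96
  (PQ)[2][2] = (-14)*(1) + (13)*(12) + (11)*(-2) = 120
PQ =
[       11      -105       117 ]
[      102       177       -94 ]
[      123        96       120 ]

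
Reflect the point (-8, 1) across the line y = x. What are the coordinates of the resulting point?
(1, -8)

Reflection across line y = x: (-8, 1) → (1, -8)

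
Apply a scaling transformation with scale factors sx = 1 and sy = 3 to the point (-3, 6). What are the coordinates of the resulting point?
(-3, 18)

Scaling matrix:
[[1, 0], [0, 3]]
Result: (-3 × 1, 6 × 3) = (-3, 18)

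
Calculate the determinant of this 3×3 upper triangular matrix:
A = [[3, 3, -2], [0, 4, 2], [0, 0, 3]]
36

The determinant of a triangular matrix is the product of its diagonal entries (the off-diagonal entries above the diagonal do not affect it).
det(A) = (3) * (4) * (3) = 36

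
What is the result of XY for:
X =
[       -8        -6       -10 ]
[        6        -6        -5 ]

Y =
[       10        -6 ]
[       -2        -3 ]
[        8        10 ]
XY =
[     -148       -34 ]
[       32       -68 ]

Matrix multiplication: (XY)[i][j] = sum over k of X[i][k] * Y[k][j].
  (XY)[0][0] = (-8)*(10) + (-6)*(-2) + (-10)*(8) = -148
  (XY)[0][1] = (-8)*(-6) + (-6)*(-3) + (-10)*(10) = -34
  (XY)[1][0] = (6)*(10) + (-6)*(-2) + (-5)*(8) = 32
  (XY)[1][1] = (6)*(-6) + (-6)*(-3) + (-5)*(10) = -68
XY =
[     -148       -34 ]
[       32       -68 ]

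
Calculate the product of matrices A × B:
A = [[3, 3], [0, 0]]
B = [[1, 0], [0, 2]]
[[3, 6], [0, 0]]

Matrix multiplication:
C[0][0] = 3×1 + 3×0 = 3
C[0][1] = 3×0 + 3×2 = 6
C[1][0] = 0×1 + 0×0 = 0
C[1][1] = 0×0 + 0×2 = 0
Result: [[3, 6], [0, 0]]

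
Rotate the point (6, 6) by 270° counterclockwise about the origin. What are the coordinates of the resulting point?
(6, -6)

Rotation matrix R(θ) = [[cos θ, -sin θ], [sin θ, cos θ]]; for θ = 270°:
R = [[0, 1], [-1, 0]]
Result: R × [6, 6]ᵀ = [0·6 + (1)·6, -1·6 + (0)·6]ᵀ = (6, -6)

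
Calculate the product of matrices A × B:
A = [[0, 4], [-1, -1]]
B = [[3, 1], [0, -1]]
[[0, -4], [-3, 0]]

Matrix multiplication:
C[0][0] = 0×3 + 4×0 = 0
C[0][1] = 0×1 + 4×-1 = -4
C[1][0] = -1×3 + -1×0 = -3
C[1][1] = -1×1 + -1×-1 = 0
Result: [[0, -4], [-3, 0]]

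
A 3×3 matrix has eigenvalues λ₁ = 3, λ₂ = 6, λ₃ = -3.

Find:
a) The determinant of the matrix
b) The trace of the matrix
det = -54, trace = 6

Two standard eigenvalue identities:
- det(A) equals the product of the eigenvalues (counted with multiplicity).
- trace(A) equals the sum of the eigenvalues.
det(A) = (3)*(6)*(-3) = -54.
trace(A) = 3 + 6 - 3 = 6.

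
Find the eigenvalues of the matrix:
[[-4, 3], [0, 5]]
λ = -4 and λ = 5

Characteristic equation: det(A - λI) = 0
λ² - (trace)λ + (det) = 0
λ² - (1)λ + (-20) = 0
λ² - 1λ - 20 = 0
Solving: λ = -4, 5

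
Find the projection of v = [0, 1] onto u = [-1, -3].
[3/10, 9/10]

The projection of v onto u is proj_u(v) = ((v·u) / (u·u)) · u.
v·u = (0)*(-1) + (1)*(-3) = -3.
u·u = (-1)*(-1) + (-3)*(-3) = 10.
coefficient = -3 / 10 = -3/10.
proj_u(v) = -3/10 · [-1, -3] = [3/10, 9/10].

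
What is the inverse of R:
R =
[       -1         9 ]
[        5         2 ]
det(R) = -47
R⁻¹ =
[    -2/47      9/47 ]
[     5/47      1/47 ]

For a 2×2 matrix R = [[a, b], [c, d]] with det(R) ≠ 0, R⁻¹ = (1/det(R)) * [[d, -b], [-c, a]].
det(R) = (-1)*(2) - (9)*(5) = -2 - 45 = -47.
R⁻¹ = (1/-47) * [[2, -9], [-5, -1]].
Dividing each entry by -47 and reducing:
R⁻¹ =
[    -2/47      9/47 ]
[     5/47      1/47 ]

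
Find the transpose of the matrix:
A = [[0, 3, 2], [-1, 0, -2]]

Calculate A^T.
[[0, -1], [3, 0], [2, -2]]

The transpose sends entry (i,j) to (j,i); rows become columns.
Row 0 of A: [0, 3, 2] -> column 0 of A^T.
Row 1 of A: [-1, 0, -2] -> column 1 of A^T.
A^T = [[0, -1], [3, 0], [2, -2]]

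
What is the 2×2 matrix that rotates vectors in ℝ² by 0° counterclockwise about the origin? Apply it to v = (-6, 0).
R = [[1, 0], [0, 1]]; R·v = (-6, 0)

A counterclockwise rotation by angle θ in ℝ² has matrix R(θ) = [[cos θ, -sin θ], [sin θ, cos θ]].
For θ = 0°: cos θ = 1, sin θ = 0.
R(0°) = [[1, 0], [0, 1]].
R·v = [1·-6 + (0)·0, 0·-6 + 1·0] = (-6, 0).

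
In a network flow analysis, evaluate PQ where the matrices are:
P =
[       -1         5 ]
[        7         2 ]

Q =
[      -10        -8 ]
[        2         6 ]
PQ =
[       20        38 ]
[      -66       -44 ]

Matrix multiplication: (PQ)[i][j] = sum over k of P[i][k] * Q[k][j].
  (PQ)[0][0] = (-1)*(-10) + (5)*(2) = 20
  (PQ)[0][1] = (-1)*(-8) + (5)*(6) = 38
  (PQ)[1][0] = (7)*(-10) + (2)*(2) = -66
  (PQ)[1][1] = (7)*(-8) + (2)*(6) = -44
PQ =
[       20        38 ]
[      -66       -44 ]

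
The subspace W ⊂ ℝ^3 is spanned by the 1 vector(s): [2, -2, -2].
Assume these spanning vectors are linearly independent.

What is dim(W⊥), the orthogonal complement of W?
dim(W⊥) = 2

For any subspace W of ℝ^n, dim(W) + dim(W⊥) = n (the whole-space dimension).
Here the given 1 vectors are linearly independent, so dim(W) = 1.
Thus dim(W⊥) = n - dim(W) = 3 - 1 = 2.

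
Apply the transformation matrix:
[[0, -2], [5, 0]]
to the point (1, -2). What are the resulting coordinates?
(4, 5)

Matrix multiplication:
[[0, -2], [5, 0]] × [1, -2]ᵀ
= [0×1 + -2×-2, 5×1 + 0×-2]ᵀ
= [4.0000, 5.0000]ᵀ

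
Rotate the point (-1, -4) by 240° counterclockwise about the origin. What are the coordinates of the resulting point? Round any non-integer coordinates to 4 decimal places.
(-2.9641, 2.8660)

Rotation matrix R(θ) = [[cos θ, -sin θ], [sin θ, cos θ]]; for θ = 240°:
R = [[-1/2, √3/2], [-√3/2, -1/2]]
Result: R × [-1, -4]ᵀ = [-1/2·-1 + (√3/2)·-4, -√3/2·-1 + (-1/2)·-4]ᵀ = (-2.9641, 2.8660)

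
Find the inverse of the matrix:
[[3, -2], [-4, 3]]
[[3, 2], [4, 3]]

For [[a,b],[c,d]], inverse = (1/det)·[[d,-b],[-c,a]]
det = 3·3 - -2·-4 = 1
Inverse = (1/1)·[[3, 2], [4, 3]]
        = [[3, 2], [4, 3]]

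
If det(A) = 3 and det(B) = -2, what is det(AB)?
-6

Use the multiplicative property of determinants: det(AB) = det(A)*det(B).
det(AB) = (3)*(-2) = -6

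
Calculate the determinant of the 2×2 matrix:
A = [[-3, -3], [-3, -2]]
-3

For A = [[a, b], [c, d]], det(A) = a*d - b*c.
det(A) = (-3)*(-2) - (-3)*(-3) = 6 - 9 = -3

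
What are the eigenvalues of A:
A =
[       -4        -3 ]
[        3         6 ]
λ = -3, 5

Solve det(A - λI) = 0. For a 2×2 matrix the characteristic equation is λ² - (trace)λ + det = 0.
trace(A) = a + d = -4 + 6 = 2.
det(A) = a*d - b*c = (-4)*(6) - (-3)*(3) = -24 + 9 = -15.
Characteristic equation: λ² - (2)λ + (-15) = 0.
Discriminant = (2)² - 4*(-15) = 4 + 60 = 64.
λ = (2 ± √64) / 2 = (2 ± 8) / 2 = -3, 5.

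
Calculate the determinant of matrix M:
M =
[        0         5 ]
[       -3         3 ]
det(M) = 15

For a 2×2 matrix [[a, b], [c, d]], det = a*d - b*c.
det(M) = (0)*(3) - (5)*(-3) = 0 + 15 = 15.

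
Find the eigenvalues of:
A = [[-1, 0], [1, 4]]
λ = -1, 4

Solve det(A - λI) = 0. For a 2×2 matrix this is λ² - (trace)λ + det = 0.
trace(A) = -1 + 4 = 3.
det(A) = (-1)*(4) - (0)*(1) = -4 - 0 = -4.
Characteristic equation: λ² - (3)λ + (-4) = 0.
Discriminant: (3)² - 4*(-4) = 9 + 16 = 25.
Roots: λ = (3 ± √25) / 2 = -1, 4.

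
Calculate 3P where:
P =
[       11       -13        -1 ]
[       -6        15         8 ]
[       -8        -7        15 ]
3P =
[       33       -39        -3 ]
[      -18        45        24 ]
[      -24       -21        45 ]

Scalar multiplication is elementwise: (3P)[i][j] = 3 * P[i][j].
  (3P)[0][0] = 3 * (11) = 33
  (3P)[0][1] = 3 * (-13) = -39
  (3P)[0][2] = 3 * (-1) = -3
  (3P)[1][0] = 3 * (-6) = -18
  (3P)[1][1] = 3 * (15) = 45
  (3P)[1][2] = 3 * (8) = 24
  (3P)[2][0] = 3 * (-8) = -24
  (3P)[2][1] = 3 * (-7) = -21
  (3P)[2][2] = 3 * (15) = 45
3P =
[       33       -39        -3 ]
[      -18        45        24 ]
[      -24       -21        45 ]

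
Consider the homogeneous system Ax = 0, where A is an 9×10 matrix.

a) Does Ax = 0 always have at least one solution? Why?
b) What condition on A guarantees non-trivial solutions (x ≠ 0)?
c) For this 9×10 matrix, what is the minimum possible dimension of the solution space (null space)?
a) Yes, x = 0 is always a solution. b) When A has linearly dependent columns (rank < n). c) Minimum nullity = 1.

a) x = 0 satisfies A·0 = 0, so the zero vector is always a solution.
b) Non-trivial solutions exist iff the columns of A are linearly dependent, equivalently rank(A) < n (the number of columns).
c) By rank-nullity, rank(A) + nullity(A) = n = 10. Since A has only 9 rows, rank(A) ≤ 9, so nullity(A) ≥ 10 - 9 = 1.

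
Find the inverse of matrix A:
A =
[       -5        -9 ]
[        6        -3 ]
det(A) = 69
A⁻¹ =
[    -1/23      3/23 ]
[    -2/23     -5/69 ]

For a 2×2 matrix A = [[a, b], [c, d]] with det(A) ≠ 0, A⁻¹ = (1/det(A)) * [[d, -b], [-c, a]].
det(A) = (-5)*(-3) - (-9)*(6) = 15 + 54 = 69.
A⁻¹ = (1/69) * [[-3, 9], [-6, -5]].
Dividing each entry by 69 and reducing:
A⁻¹ =
[    -1/23      3/23 ]
[    -2/23     -5/69 ]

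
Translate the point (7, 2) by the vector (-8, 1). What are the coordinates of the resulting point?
(-1, 3)

Translation by (-8, 1):
x' = 7 + -8 = -1
y' = 2 + 1 = 3
Homogeneous matrix: [[1, 0, -8], [0, 1, 1], [0, 0, 1]]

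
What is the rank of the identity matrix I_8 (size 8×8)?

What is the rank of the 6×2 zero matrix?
rank(I_8) = 8, rank(0) = 0

The identity I_8 has 8 columns that are the standard basis vectors e_1, …, e_8. These are linearly independent, so all 8 columns are pivots and rank(I_8) = 8.
The 6×2 zero matrix has every entry zero, so every row is the zero row and there are no pivots; rank(0) = 0.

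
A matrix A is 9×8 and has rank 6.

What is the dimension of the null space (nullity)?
2

The rank-nullity theorem for an m×n matrix states:
rank(A) + nullity(A) = n (the number of columns).
Here n = 8 and rank(A) = 6, so nullity(A) = 8 - 6 = 2.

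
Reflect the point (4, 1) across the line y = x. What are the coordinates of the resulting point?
(1, 4)

Reflection across line y = x: (4, 1) → (1, 4)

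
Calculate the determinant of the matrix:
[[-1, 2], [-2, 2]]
2

For a 2×2 matrix [[a, b], [c, d]], det = ad - bc
det = (-1)(2) - (2)(-2) = -2 - -4 = 2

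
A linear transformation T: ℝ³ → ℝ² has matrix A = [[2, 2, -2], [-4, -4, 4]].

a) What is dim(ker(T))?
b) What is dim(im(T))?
dim(ker) = 2, dim(im) = 1

Observe that row 2 = -2 × row 1 (so the rows are linearly dependent).
Thus rank(A) = 1 (only one linearly independent row).
dim(im(T)) = rank(A) = 1.
By the rank-nullity theorem applied to T: ℝ³ → ℝ², rank(A) + nullity(A) = 3 (the domain dimension), so dim(ker(T)) = 3 - 1 = 2.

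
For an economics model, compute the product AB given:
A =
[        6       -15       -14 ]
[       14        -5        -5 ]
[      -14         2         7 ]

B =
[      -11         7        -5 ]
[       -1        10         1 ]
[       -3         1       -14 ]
AB =
[       -9      -122       151 ]
[     -134        43        -5 ]
[      131       -71       -26 ]

Matrix multiplication: (AB)[i][j] = sum over k of A[i][k] * B[k][j].
  (AB)[0][0] = (6)*(-11) + (-15)*(-1) + (-14)*(-3) = -9
  (AB)[0][1] = (6)*(7) + (-15)*(10) + (-14)*(1) = -122
  (AB)[0][2] = (6)*(-5) + (-15)*(1) + (-14)*(-14) = 151
  (AB)[1][0] = (14)*(-11) + (-5)*(-1) + (-5)*(-3) = -134
  (AB)[1][1] = (14)*(7) + (-5)*(10) + (-5)*(1) = 43
  (AB)[1][2] = (14)*(-5) + (-5)*(1) + (-5)*(-14) = -5
  (AB)[2][0] = (-14)*(-11) + (2)*(-1) + (7)*(-3) = 131
  (AB)[2][1] = (-14)*(7) + (2)*(10) + (7)*(1) = -71
  (AB)[2][2] = (-14)*(-5) + (2)*(1) + (7)*(-14) = -26
AB =
[       -9      -122       151 ]
[     -134        43        -5 ]
[      131       -71       -26 ]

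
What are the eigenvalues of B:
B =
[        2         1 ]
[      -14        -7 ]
λ = -5, 0

Solve det(B - λI) = 0. For a 2×2 matrix the characteristic equation is λ² - (trace)λ + det = 0.
trace(B) = a + d = 2 - 7 = -5.
det(B) = a*d - b*c = (2)*(-7) - (1)*(-14) = -14 + 14 = 0.
Characteristic equation: λ² - (-5)λ + (0) = 0.
Discriminant = (-5)² - 4*(0) = 25 - 0 = 25.
λ = (-5 ± √25) / 2 = (-5 ± 5) / 2 = -5, 0.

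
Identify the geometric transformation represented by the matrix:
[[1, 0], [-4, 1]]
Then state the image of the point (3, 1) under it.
vertical shear with factor -4; image of (3, 1) is (3, -11)

The matrix [[1, 0], [k, 1]] sends (x, y) to (x, -4x + y), leaving the x-coordinate fixed: a vertical shear.
The matrix [[1, 0], [-4, 1]] represents: vertical shear with factor -4.
Applying it to (3, 1): [1·3 + 0·1, -4·3 + 1·1] = (3, -11).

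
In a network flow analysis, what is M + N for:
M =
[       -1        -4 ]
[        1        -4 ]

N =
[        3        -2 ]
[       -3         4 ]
M + N =
[        2        -6 ]
[       -2         0 ]

Matrix addition is elementwise: (M+N)[i][j] = M[i][j] + N[i][j].
  (M+N)[0][0] = (-1) + (3) = 2
  (M+N)[0][1] = (-4) + (-2) = -6
  (M+N)[1][0] = (1) + (-3) = -2
  (M+N)[1][1] = (-4) + (4) = 0
M + N =
[        2        -6 ]
[       -2         0 ]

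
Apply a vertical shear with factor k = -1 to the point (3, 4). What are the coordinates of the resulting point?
(3, 1)

Shear matrix for vertical shear with factor k = -1:
[[1, 0], [-1, 1]]
Result: (3, 4) → (3, 1)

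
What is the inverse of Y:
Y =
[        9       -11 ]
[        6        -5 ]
det(Y) = 21
Y⁻¹ =
[    -5/21     11/21 ]
[     -2/7       3/7 ]

For a 2×2 matrix Y = [[a, b], [c, d]] with det(Y) ≠ 0, Y⁻¹ = (1/det(Y)) * [[d, -b], [-c, a]].
det(Y) = (9)*(-5) - (-11)*(6) = -45 + 66 = 21.
Y⁻¹ = (1/21) * [[-5, 11], [-6, 9]].
Dividing each entry by 21 and reducing:
Y⁻¹ =
[    -5/21     11/21 ]
[     -2/7       3/7 ]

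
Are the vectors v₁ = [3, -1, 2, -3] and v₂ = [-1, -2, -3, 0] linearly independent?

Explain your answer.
Yes, linearly independent

Two vectors are linearly dependent iff one is a scalar multiple of the other.
No single scalar k satisfies v₂ = k·v₁ (the ratios of corresponding entries disagree), so v₁ and v₂ are linearly independent.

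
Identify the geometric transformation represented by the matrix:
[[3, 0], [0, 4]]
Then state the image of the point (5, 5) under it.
non-uniform scaling by (3, 4); image of (5, 5) is (15, 20)

This is diagonal with distinct entries, so it scales the x-axis by 3 and the y-axis by 4.
The matrix [[3, 0], [0, 4]] represents: non-uniform scaling by (3, 4).
Applying it to (5, 5): [3·5 + 0·5, 0·5 + 4·5] = (15, 20).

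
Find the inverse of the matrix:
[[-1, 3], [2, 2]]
[[-1/4, 3/8], [1/4, 1/8]]

For [[a,b],[c,d]], inverse = (1/det)·[[d,-b],[-c,a]]
det = -1·2 - 3·2 = -8
Inverse = (1/-8)·[[2, -3], [-2, -1]]
        = [[-1/4, 3/8], [1/4, 1/8]]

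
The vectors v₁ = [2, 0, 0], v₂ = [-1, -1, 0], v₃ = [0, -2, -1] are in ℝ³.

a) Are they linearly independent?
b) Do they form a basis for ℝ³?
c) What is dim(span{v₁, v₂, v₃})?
Yes independent, yes basis, dim = 3

Stack v₁, v₂, v₃ as rows of a 3×3 matrix.
[[2, 0, 0]; [-1, -1, 0]; [0, -2, -1]] is already lower triangular with nonzero diagonal entries (2, -1, -1), so its determinant is the product of the diagonal entries, det = (2)·(-1)·(-1) = 2 ≠ 0, and the rows are linearly independent.
Three linearly independent vectors in ℝ³ form a basis for ℝ³, so dim(span{v₁,v₂,v₃}) = 3.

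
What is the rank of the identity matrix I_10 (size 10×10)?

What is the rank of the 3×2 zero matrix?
rank(I_10) = 10, rank(0) = 0

The identity I_10 has 10 columns that are the standard basis vectors e_1, …, e_10. These are linearly independent, so all 10 columns are pivots and rank(I_10) = 10.
The 3×2 zero matrix has every entry zero, so every row is the zero row and there are no pivots; rank(0) = 0.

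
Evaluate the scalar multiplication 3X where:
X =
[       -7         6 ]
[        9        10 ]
3X =
[      -21        18 ]
[       27        30 ]

Scalar multiplication is elementwise: (3X)[i][j] = 3 * X[i][j].
  (3X)[0][0] = 3 * (-7) = -21
  (3X)[0][1] = 3 * (6) = 18
  (3X)[1][0] = 3 * (9) = 27
  (3X)[1][1] = 3 * (10) = 30
3X =
[      -21        18 ]
[       27        30 ]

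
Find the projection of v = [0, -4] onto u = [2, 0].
[0, 0]

The projection of v onto u is proj_u(v) = ((v·u) / (u·u)) · u.
v·u = (0)*(2) + (-4)*(0) = 0.
u·u = (2)*(2) + (0)*(0) = 4.
coefficient = 0 / 4 = 0.
proj_u(v) = 0 · [2, 0] = [0, 0].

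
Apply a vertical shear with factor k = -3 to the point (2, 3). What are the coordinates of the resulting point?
(2, -3)

Shear matrix for vertical shear with factor k = -3:
[[1, 0], [-3, 1]]
Result: (2, 3) → (2, -3)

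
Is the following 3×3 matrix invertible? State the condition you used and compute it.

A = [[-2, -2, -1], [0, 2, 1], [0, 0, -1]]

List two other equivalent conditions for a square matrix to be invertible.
Yes, invertible; det(A) = 4 ≠ 0. Equivalent conditions: rank(A) = 3; Ax = 0 has only the trivial solution; 0 is not an eigenvalue; the columns of A are linearly independent.

To check invertibility, compute det(A).
The given matrix is triangular, so det(A) equals the product of its diagonal entries = 4 ≠ 0.
Since det(A) ≠ 0, A is invertible.
Equivalent conditions for a square matrix A to be invertible:
- rank(A) = 3 (full rank).
- The homogeneous system Ax = 0 has only the trivial solution x = 0.
- 0 is not an eigenvalue of A.
- The columns (equivalently rows) of A are linearly independent.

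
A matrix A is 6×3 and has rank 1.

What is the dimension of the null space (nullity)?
2

The rank-nullity theorem for an m×n matrix states:
rank(A) + nullity(A) = n (the number of columns).
Here n = 3 and rank(A) = 1, so nullity(A) = 3 - 1 = 2.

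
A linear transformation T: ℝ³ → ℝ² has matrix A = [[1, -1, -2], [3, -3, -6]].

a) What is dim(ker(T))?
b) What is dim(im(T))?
dim(ker) = 2, dim(im) = 1

Observe that row 2 = 3 × row 1 (so the rows are linearly dependent).
Thus rank(A) = 1 (only one linearly independent row).
dim(im(T)) = rank(A) = 1.
By the rank-nullity theorem applied to T: ℝ³ → ℝ², rank(A) + nullity(A) = 3 (the domain dimension), so dim(ker(T)) = 3 - 1 = 2.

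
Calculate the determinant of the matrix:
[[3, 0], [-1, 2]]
6

For a 2×2 matrix [[a, b], [c, d]], det = ad - bc
det = (3)(2) - (0)(-1) = 6 - 0 = 6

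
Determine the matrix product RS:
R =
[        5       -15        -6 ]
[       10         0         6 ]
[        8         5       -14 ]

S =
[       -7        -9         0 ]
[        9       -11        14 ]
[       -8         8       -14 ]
RS =
[     -122        72      -126 ]
[     -118       -42       -84 ]
[      101      -239       266 ]

Matrix multiplication: (RS)[i][j] = sum over k of R[i][k] * S[k][j].
  (RS)[0][0] = (5)*(-7) + (-15)*(9) + (-6)*(-8) = -122
  (RS)[0][1] = (5)*(-9) + (-15)*(-11) + (-6)*(8) = 72
  (RS)[0][2] = (5)*(0) + (-15)*(14) + (-6)*(-14) = -126
  (RS)[1][0] = (10)*(-7) + (0)*(9) + (6)*(-8) = -118
  (RS)[1][1] = (10)*(-9) + (0)*(-11) + (6)*(8) = -42
  (RS)[1][2] = (10)*(0) + (0)*(14) + (6)*(-14) = -84
  (RS)[2][0] = (8)*(-7) + (5)*(9) + (-14)*(-8) = 101
  (RS)[2][1] = (8)*(-9) + (5)*(-11) + (-14)*(8) = -239
  (RS)[2][2] = (8)*(0) + (5)*(14) + (-14)*(-14) = 266
RS =
[     -122        72      -126 ]
[     -118       -42       -84 ]
[      101      -239       266 ]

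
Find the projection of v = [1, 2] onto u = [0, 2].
[0, 2]

The projection of v onto u is proj_u(v) = ((v·u) / (u·u)) · u.
v·u = (1)*(0) + (2)*(2) = 4.
u·u = (0)*(0) + (2)*(2) = 4.
coefficient = 4 / 4 = 1.
proj_u(v) = 1 · [0, 2] = [0, 2].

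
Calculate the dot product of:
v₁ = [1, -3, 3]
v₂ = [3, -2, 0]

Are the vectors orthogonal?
9, No

The dot product is the sum of products of corresponding components.
v₁·v₂ = (1)*(3) + (-3)*(-2) + (3)*(0) = 3 + 6 + 0 = 9.
Two vectors are orthogonal iff their dot product is 0; here the dot product is 9, so the vectors are not orthogonal.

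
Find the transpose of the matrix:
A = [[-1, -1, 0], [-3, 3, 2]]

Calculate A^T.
[[-1, -3], [-1, 3], [0, 2]]

The transpose sends entry (i,j) to (j,i); rows become columns.
Row 0 of A: [-1, -1, 0] -> column 0 of A^T.
Row 1 of A: [-3, 3, 2] -> column 1 of A^T.
A^T = [[-1, -3], [-1, 3], [0, 2]]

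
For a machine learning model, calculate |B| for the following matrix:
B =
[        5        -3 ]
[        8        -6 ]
det(B) = -6

For a 2×2 matrix [[a, b], [c, d]], det = a*d - b*c.
det(B) = (5)*(-6) - (-3)*(8) = -30 + 24 = -6.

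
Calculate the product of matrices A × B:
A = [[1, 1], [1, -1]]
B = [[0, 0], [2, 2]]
[[2, 2], [-2, -2]]

Matrix multiplication:
C[0][0] = 1×0 + 1×2 = 2
C[0][1] = 1×0 + 1×2 = 2
C[1][0] = 1×0 + -1×2 = -2
C[1][1] = 1×0 + -1×2 = -2
Result: [[2, 2], [-2, -2]]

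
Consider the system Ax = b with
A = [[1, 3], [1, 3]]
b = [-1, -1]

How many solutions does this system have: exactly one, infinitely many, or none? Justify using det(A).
Infinitely many solutions

det(A) = (1)*(3) - (3)*(1) = 0, so A is singular (column 2 is 3 times column 1).
b = [-1, -1] = -1 * column 1 of A, so b lies in the column space of A.
A singular matrix whose right-hand side is in its column space gives a 1-parameter family of solutions — infinitely many.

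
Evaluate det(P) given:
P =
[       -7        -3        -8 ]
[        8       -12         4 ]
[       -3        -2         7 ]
det(P) = 1152

Expand along row 0 (cofactor expansion): det(P) = a*(e*i - f*h) - b*(d*i - f*g) + c*(d*h - e*g), where the 3×3 is [[a, b, c], [d, e, f], [g, h, i]].
Minor M_00 = (-12)*(7) - (4)*(-2) = -84 + 8 = -76.
Minor M_01 = (8)*(7) - (4)*(-3) = 56 + 12 = 68.
Minor M_02 = (8)*(-2) - (-12)*(-3) = -16 - 36 = -52.
det(P) = (-7)*(-76) - (-3)*(68) + (-8)*(-52) = 532 + 204 + 416 = 1152.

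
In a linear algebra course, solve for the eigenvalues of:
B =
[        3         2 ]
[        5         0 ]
λ = -2, 5

Solve det(B - λI) = 0. For a 2×2 matrix the characteristic equation is λ² - (trace)λ + det = 0.
trace(B) = a + d = 3 + 0 = 3.
det(B) = a*d - b*c = (3)*(0) - (2)*(5) = 0 - 10 = -10.
Characteristic equation: λ² - (3)λ + (-10) = 0.
Discriminant = (3)² - 4*(-10) = 9 + 40 = 49.
λ = (3 ± √49) / 2 = (3 ± 7) / 2 = -2, 5.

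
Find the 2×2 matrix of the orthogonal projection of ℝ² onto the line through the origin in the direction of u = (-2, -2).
[[1/2, 1/2], [1/2, 1/2]]

The orthogonal projection onto the line spanned by a nonzero vector u = (a, b) has matrix P = (u uᵀ) / (uᵀ u) = (1/(a² + b²)) · [[a², ab], [ab, b²]].
Here u = (-2, -2), so a² + b² = 4 + 4 = 8.
P = (1/8) · [[4, 4], [4, 4]] = [[1/2, 1/2], [1/2, 1/2]].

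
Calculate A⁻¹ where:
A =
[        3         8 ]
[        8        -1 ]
det(A) = -67
A⁻¹ =
[     1/67      8/67 ]
[     8/67     -3/67 ]

For a 2×2 matrix A = [[a, b], [c, d]] with det(A) ≠ 0, A⁻¹ = (1/det(A)) * [[d, -b], [-c, a]].
det(A) = (3)*(-1) - (8)*(8) = -3 - 64 = -67.
A⁻¹ = (1/-67) * [[-1, -8], [-8, 3]].
Dividing each entry by -67 and reducing:
A⁻¹ =
[     1/67      8/67 ]
[     8/67     -3/67 ]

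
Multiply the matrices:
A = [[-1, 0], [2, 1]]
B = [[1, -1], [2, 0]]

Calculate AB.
[[-1, 1], [4, -2]]

Each entry (i,j) of AB = sum over k of A[i][k]*B[k][j].
(AB)[0][0] = (-1)*(1) + (0)*(2) = -1
(AB)[0][1] = (-1)*(-1) + (0)*(0) = 1
(AB)[1][0] = (2)*(1) + (1)*(2) = 4
(AB)[1][1] = (2)*(-1) + (1)*(0) = -2
AB = [[-1, 1], [4, -2]]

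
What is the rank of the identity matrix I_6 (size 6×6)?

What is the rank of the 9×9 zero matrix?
rank(I_6) = 6, rank(0) = 0

The identity I_6 has 6 columns that are the standard basis vectors e_1, …, e_6. These are linearly independent, so all 6 columns are pivots and rank(I_6) = 6.
The 9×9 zero matrix has every entry zero, so every row is the zero row and there are no pivots; rank(0) = 0.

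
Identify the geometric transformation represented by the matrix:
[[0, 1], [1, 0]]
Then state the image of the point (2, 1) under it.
reflection across the line y = x; image of (2, 1) is (1, 2)

This is a symmetric orthogonal matrix with determinant -1, which characterizes a reflection in ℝ².
The matrix [[0, 1], [1, 0]] represents: reflection across the line y = x.
Applying it to (2, 1): [0·2 + 1·1, 1·2 + 0·1] = (1, 2).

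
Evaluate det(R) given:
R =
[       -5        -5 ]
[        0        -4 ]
det(R) = 20

For a 2×2 matrix [[a, b], [c, d]], det = a*d - b*c.
det(R) = (-5)*(-4) - (-5)*(0) = 20 - 0 = 20.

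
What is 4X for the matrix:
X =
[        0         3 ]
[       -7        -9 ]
4X =
[        0        12 ]
[      -28       -36 ]

Scalar multiplication is elementwise: (4X)[i][j] = 4 * X[i][j].
  (4X)[0][0] = 4 * (0) = 0
  (4X)[0][1] = 4 * (3) = 12
  (4X)[1][0] = 4 * (-7) = -28
  (4X)[1][1] = 4 * (-9) = -36
4X =
[        0        12 ]
[      -28       -36 ]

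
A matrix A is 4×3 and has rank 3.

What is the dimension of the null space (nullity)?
0

The rank-nullity theorem for an m×n matrix states:
rank(A) + nullity(A) = n (the number of columns).
Here n = 3 and rank(A) = 3, so nullity(A) = 3 - 3 = 0.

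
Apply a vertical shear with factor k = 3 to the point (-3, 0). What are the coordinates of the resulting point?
(-3, -9)

Shear matrix for vertical shear with factor k = 3:
[[1, 0], [3, 1]]
Result: (-3, 0) → (-3, -9)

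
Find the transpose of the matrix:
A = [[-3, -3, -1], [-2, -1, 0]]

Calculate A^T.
[[-3, -2], [-3, -1], [-1, 0]]

The transpose sends entry (i,j) to (j,i); rows become columns.
Row 0 of A: [-3, -3, -1] -> column 0 of A^T.
Row 1 of A: [-2, -1, 0] -> column 1 of A^T.
A^T = [[-3, -2], [-3, -1], [-1, 0]]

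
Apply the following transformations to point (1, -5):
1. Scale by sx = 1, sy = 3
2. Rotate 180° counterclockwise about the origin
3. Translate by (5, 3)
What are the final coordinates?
(4, 18)

Step 1: Scale → (1, -15)
Step 2: Rotate 180° → (-1, 15)
Step 3: Translate → (4, 18)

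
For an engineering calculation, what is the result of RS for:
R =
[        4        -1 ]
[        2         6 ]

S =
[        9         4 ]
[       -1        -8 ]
RS =
[       37        24 ]
[       12       -40 ]

Matrix multiplication: (RS)[i][j] = sum over k of R[i][k] * S[k][j].
  (RS)[0][0] = (4)*(9) + (-1)*(-1) = 37
  (RS)[0][1] = (4)*(4) + (-1)*(-8) = 24
  (RS)[1][0] = (2)*(9) + (6)*(-1) = 12
  (RS)[1][1] = (2)*(4) + (6)*(-8) = -40
RS =
[       37        24 ]
[       12       -40 ]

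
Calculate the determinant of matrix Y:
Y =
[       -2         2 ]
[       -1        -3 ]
det(Y) = 8

For a 2×2 matrix [[a, b], [c, d]], det = a*d - b*c.
det(Y) = (-2)*(-3) - (2)*(-1) = 6 + 2 = 8.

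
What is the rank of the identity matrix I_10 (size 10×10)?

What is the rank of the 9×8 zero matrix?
rank(I_10) = 10, rank(0) = 0

The identity I_10 has 10 columns that are the standard basis vectors e_1, …, e_10. These are linearly independent, so all 10 columns are pivots and rank(I_10) = 10.
The 9×8 zero matrix has every entry zero, so every row is the zero row and there are no pivots; rank(0) = 0.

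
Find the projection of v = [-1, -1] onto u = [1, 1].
[-1, -1]

The projection of v onto u is proj_u(v) = ((v·u) / (u·u)) · u.
v·u = (-1)*(1) + (-1)*(1) = -2.
u·u = (1)*(1) + (1)*(1) = 2.
coefficient = -2 / 2 = -1.
proj_u(v) = -1 · [1, 1] = [-1, -1].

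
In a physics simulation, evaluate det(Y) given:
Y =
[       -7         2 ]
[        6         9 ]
det(Y) = -75

For a 2×2 matrix [[a, b], [c, d]], det = a*d - b*c.
det(Y) = (-7)*(9) - (2)*(6) = -63 - 12 = -75.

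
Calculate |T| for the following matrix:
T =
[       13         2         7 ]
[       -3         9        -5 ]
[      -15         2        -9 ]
det(T) = 76

Expand along row 0 (cofactor expansion): det(T) = a*(e*i - f*h) - b*(d*i - f*g) + c*(d*h - e*g), where the 3×3 is [[a, b, c], [d, e, f], [g, h, i]].
Minor M_00 = (9)*(-9) - (-5)*(2) = -81 + 10 = -71.
Minor M_01 = (-3)*(-9) - (-5)*(-15) = 27 - 75 = -48.
Minor M_02 = (-3)*(2) - (9)*(-15) = -6 + 135 = 129.
det(T) = (13)*(-71) - (2)*(-48) + (7)*(129) = -923 + 96 + 903 = 76.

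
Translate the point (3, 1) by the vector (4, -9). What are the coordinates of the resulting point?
(7, -8)

Translation by (4, -9):
x' = 3 + 4 = 7
y' = 1 + -9 = -8
Homogeneous matrix: [[1, 0, 4], [0, 1, -9], [0, 0, 1]]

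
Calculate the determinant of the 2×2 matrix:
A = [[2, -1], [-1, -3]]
-7

For A = [[a, b], [c, d]], det(A) = a*d - b*c.
det(A) = (2)*(-3) - (-1)*(-1) = -6 - 1 = -7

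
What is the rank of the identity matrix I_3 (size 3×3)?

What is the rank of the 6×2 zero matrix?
rank(I_3) = 3, rank(0) = 0

The identity I_3 has 3 columns that are the standard basis vectors e_1, …, e_3. These are linearly independent, so all 3 columns are pivots and rank(I_3) = 3.
The 6×2 zero matrix has every entry zero, so every row is the zero row and there are no pivots; rank(0) = 0.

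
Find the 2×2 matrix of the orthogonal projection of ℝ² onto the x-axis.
[[1, 0], [0, 0]]

The orthogonal projection onto the line spanned by a nonzero vector u = (a, b) has matrix P = (u uᵀ) / (uᵀ u) = (1/(a² + b²)) · [[a², ab], [ab, b²]].
Here u = (1, 0), so a² + b² = 1 + 0 = 1.
P = (1/1) · [[1, 0], [0, 0]] = [[1, 0], [0, 0]].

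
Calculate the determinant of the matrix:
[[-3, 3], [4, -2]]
-6

For a 2×2 matrix [[a, b], [c, d]], det = ad - bc
det = (-3)(-2) - (3)(4) = 6 - 12 = -6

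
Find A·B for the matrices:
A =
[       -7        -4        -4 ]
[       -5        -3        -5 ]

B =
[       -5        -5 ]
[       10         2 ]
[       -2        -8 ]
AB =
[        3        59 ]
[        5        59 ]

Matrix multiplication: (AB)[i][j] = sum over k of A[i][k] * B[k][j].
  (AB)[0][0] = (-7)*(-5) + (-4)*(10) + (-4)*(-2) = 3
  (AB)[0][1] = (-7)*(-5) + (-4)*(2) + (-4)*(-8) = 59
  (AB)[1][0] = (-5)*(-5) + (-3)*(10) + (-5)*(-2) = 5
  (AB)[1][1] = (-5)*(-5) + (-3)*(2) + (-5)*(-8) = 59
AB =
[        3        59 ]
[        5        59 ]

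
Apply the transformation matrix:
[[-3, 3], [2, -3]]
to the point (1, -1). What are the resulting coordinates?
(-6, 5)

Matrix multiplication:
[[-3, 3], [2, -3]] × [1, -1]ᵀ
= [-3×1 + 3×-1, 2×1 + -3×-1]ᵀ
= [-6.0000, 5.0000]ᵀ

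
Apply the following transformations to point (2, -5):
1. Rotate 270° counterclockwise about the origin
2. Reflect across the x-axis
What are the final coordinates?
(-5, 2)

Step 1: Rotate 270° → (-5, -2)
Step 2: Reflect across the x-axis → (-5, 2)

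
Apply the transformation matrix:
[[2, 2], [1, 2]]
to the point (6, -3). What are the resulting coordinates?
(6, 0)

Matrix multiplication:
[[2, 2], [1, 2]] × [6, -3]ᵀ
= [2×6 + 2×-3, 1×6 + 2×-3]ᵀ
= [6.0000, 0.0000]ᵀ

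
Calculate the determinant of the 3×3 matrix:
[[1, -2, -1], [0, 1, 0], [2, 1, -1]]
1

Expansion along first row:
det = 1·det([[1,0],[1,-1]]) - -2·det([[0,0],[2,-1]]) + -1·det([[0,1],[2,1]])
    = 1·(1·-1 - 0·1) - -2·(0·-1 - 0·2) + -1·(0·1 - 1·2)
    = 1·-1 - -2·0 + -1·-2
    = -1 + 0 + 2 = 1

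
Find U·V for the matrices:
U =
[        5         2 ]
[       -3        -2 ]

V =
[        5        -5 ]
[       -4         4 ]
UV =
[       17       -17 ]
[       -7         7 ]

Matrix multiplication: (UV)[i][j] = sum over k of U[i][k] * V[k][j].
  (UV)[0][0] = (5)*(5) + (2)*(-4) = 17
  (UV)[0][1] = (5)*(-5) + (2)*(4) = -17
  (UV)[1][0] = (-3)*(5) + (-2)*(-4) = -7
  (UV)[1][1] = (-3)*(-5) + (-2)*(4) = 7
UV =
[       17       -17 ]
[       -7         7 ]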